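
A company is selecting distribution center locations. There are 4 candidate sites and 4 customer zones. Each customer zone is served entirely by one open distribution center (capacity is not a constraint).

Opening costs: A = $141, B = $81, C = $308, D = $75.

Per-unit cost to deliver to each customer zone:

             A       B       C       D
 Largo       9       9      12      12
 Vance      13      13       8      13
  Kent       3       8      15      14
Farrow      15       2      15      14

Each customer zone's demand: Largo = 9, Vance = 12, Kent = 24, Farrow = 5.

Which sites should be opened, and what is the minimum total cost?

For any fixed open set, each customer zone goes to its cheapest open site; total = fixed + service.
{B}: Largo→B 9·9=81, Vance→B 13·12=156, Kent→B 8·24=192, Farrow→B 2·5=10. Service 439; fixed 81; total 520.
{A}: service 384 + fixed 141 = 525
{A, B}: Largo→A 9·9=81, Vance→A 13·12=156, Kent→A 3·24=72, Farrow→B 2·5=10. Service 319; fixed 222; total 541.
{A, B, C, D}: service 259 + fixed 605 = 864
No other subset beats 520.

Open B only; minimum total cost 520.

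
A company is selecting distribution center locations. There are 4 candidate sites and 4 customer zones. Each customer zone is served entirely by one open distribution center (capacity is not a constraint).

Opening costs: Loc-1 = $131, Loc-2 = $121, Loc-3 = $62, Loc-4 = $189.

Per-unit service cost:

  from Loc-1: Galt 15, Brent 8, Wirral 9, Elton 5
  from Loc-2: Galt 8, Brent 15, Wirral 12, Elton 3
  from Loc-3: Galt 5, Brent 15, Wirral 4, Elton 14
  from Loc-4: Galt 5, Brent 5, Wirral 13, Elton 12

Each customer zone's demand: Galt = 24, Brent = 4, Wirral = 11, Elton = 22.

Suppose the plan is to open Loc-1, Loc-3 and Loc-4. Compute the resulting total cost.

Each customer zone is assigned to its cheapest site among the open ones.
{Loc-1, Loc-3, Loc-4}: Galt→Loc-3 5·24=120, Brent→Loc-4 5·4=20, Wirral→Loc-3 4·11=44, Elton→Loc-1 5·22=110. Service 294; fixed 382; total 676.

Total cost: 676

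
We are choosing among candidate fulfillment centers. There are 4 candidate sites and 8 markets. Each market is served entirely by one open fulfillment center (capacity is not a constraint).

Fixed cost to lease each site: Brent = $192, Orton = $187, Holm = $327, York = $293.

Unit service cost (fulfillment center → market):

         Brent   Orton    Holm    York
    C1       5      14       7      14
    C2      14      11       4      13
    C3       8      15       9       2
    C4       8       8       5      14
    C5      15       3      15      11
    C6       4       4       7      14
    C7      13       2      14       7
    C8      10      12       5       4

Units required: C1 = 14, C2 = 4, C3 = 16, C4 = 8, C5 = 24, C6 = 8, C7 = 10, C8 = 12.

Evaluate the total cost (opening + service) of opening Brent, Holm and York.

Total cost: 1384

Each market is assigned to its cheapest site among the open ones.
{Brent, Holm, York}: C1→Brent 5·14=70, C2→Holm 4·4=16, C3→York 2·16=32, C4→Holm 5·8=40, C5→York 11·24=264, C6→Brent 4·8=32, C7→York 7·10=70, C8→York 4·12=48. Service 572; fixed 812; total 1384.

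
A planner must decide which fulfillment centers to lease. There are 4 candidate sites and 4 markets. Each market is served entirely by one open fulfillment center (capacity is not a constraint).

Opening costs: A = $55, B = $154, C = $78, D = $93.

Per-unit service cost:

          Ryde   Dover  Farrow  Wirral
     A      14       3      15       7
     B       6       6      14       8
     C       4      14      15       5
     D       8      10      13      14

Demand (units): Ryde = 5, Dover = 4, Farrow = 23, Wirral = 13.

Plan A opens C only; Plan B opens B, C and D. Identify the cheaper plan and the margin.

Plan A is cheaper by 169.

Plan A: {C}: Ryde→C 4·5=20, Dover→C 14·4=56, Farrow→C 15·23=345, Wirral→C 5·13=65. Service 486; fixed 78; total 564.
Plan B: {B, C, D}: Ryde→C 4·5=20, Dover→B 6·4=24, Farrow→D 13·23=299, Wirral→C 5·13=65. Service 408; fixed 325; total 733.
Difference: |564 − 733| = 169.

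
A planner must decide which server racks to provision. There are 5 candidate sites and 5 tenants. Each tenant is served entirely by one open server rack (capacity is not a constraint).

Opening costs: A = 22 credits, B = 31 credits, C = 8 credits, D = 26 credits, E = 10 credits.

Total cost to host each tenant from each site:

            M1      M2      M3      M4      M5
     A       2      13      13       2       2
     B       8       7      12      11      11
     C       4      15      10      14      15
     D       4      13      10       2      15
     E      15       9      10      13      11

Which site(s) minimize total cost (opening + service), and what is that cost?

Open A only; minimum total cost 54.

For any fixed open set, each tenant goes to its cheapest open site; total = fixed + service.
{A}: M1→A 2, M2→A 13, M3→A 13, M4→A 2, M5→A 2. Service 32; fixed 22; total 54.
{A, E}: service 25 + fixed 32 = 57
{A, C}: M1→A 2, M2→A 13, M3→C 10, M4→A 2, M5→A 2. Service 29; fixed 30; total 59.
{A, B, C, D, E}: service 23 + fixed 97 = 120
No other subset beats 54.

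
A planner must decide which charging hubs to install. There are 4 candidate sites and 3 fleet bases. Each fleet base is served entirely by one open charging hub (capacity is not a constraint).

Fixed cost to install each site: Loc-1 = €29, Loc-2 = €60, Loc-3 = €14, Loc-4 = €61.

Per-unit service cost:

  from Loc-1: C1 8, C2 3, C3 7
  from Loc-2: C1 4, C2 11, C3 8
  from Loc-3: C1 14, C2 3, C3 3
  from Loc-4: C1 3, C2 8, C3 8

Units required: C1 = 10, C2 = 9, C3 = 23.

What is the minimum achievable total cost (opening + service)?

For any fixed open set, each fleet base goes to its cheapest open site; total = fixed + service.
{Loc-3, Loc-4}: C1→Loc-4 3·10=30, C2→Loc-3 3·9=27, C3→Loc-3 3·23=69. Service 126; fixed 75; total 201.
{Loc-2, Loc-3}: service 136 + fixed 74 = 210
{Loc-1, Loc-3}: service 176 + fixed 43 = 219
{Loc-1, Loc-2, Loc-3, Loc-4}: C1→Loc-4 3·10=30, C2→Loc-1 3·9=27, C3→Loc-3 3·23=69. Service 126; fixed 164; total 290.
No other subset beats 201.

Minimum total cost: 201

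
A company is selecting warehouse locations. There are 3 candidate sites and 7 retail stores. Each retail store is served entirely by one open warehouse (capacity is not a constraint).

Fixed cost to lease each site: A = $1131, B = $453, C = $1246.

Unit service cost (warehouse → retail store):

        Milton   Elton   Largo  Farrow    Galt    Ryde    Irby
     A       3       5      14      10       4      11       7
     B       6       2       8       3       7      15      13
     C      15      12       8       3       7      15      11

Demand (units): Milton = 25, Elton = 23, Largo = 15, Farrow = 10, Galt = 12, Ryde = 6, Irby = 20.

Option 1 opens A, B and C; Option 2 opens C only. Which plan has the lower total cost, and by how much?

Option 2 is cheaper by 914.

Option 1: {A, B, C}: Milton→A 3·25=75, Elton→B 2·23=46, Largo→B 8·15=120, Farrow→B 3·10=30, Galt→A 4·12=48, Ryde→A 11·6=66, Irby→A 7·20=140. Service 525; fixed 2830; total 3355.
Option 2: {C}: Milton→C 15·25=375, Elton→C 12·23=276, Largo→C 8·15=120, Farrow→C 3·10=30, Galt→C 7·12=84, Ryde→C 15·6=90, Irby→C 11·20=220. Service 1195; fixed 1246; total 2441.
Difference: |3355 − 2441| = 914.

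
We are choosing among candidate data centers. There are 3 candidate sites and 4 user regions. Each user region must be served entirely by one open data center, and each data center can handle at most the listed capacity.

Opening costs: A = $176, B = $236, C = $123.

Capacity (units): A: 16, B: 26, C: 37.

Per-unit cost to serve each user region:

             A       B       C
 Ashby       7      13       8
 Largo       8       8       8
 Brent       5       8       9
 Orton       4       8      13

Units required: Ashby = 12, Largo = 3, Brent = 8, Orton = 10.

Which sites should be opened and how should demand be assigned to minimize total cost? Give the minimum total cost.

Minimum total cost: 445

Open {C}: Ashby→C 8·12=96, Largo→C 8·3=24, Brent→C 9·8=72, Orton→C 13·10=130.
Loads: C carries 33/37. Service 322; fixed 123; total 445.
Next best feasible plan costs 531.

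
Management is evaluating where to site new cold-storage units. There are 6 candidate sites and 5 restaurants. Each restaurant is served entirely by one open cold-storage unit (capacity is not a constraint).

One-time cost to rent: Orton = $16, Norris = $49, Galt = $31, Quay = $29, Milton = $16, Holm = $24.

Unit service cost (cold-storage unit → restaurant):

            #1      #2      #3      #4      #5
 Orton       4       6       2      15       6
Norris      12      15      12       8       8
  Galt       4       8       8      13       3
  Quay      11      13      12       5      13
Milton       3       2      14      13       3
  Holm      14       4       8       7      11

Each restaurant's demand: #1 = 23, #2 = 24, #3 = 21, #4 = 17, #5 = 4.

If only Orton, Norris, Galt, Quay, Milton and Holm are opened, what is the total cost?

Total cost: 421

Each restaurant is assigned to its cheapest site among the open ones.
{Orton, Norris, Galt, Quay, Milton, Holm}: #1→Milton 3·23=69, #2→Milton 2·24=48, #3→Orton 2·21=42, #4→Quay 5·17=85, #5→Galt 3·4=12. Service 256; fixed 165; total 421.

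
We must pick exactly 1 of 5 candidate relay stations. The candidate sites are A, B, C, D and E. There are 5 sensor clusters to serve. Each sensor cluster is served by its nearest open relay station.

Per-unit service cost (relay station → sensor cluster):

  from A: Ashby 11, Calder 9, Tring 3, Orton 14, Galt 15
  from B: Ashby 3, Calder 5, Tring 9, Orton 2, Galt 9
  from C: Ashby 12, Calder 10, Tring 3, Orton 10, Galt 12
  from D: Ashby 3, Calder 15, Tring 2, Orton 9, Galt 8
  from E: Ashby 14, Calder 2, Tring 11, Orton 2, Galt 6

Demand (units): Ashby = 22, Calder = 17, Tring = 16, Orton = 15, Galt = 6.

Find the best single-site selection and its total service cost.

With exactly 1 open, each sensor cluster uses its cheapest among the chosen.
{B}: Ashby→B 3·22=66, Calder→B 5·17=85, Tring→B 9·16=144, Orton→B 2·15=30, Galt→B 9·6=54. Service cost 379.
{D}: service cost 536
{E}: service cost 584
Among all 5 size-1 choices, {B} is lowest.

Choose B only; total service cost 379.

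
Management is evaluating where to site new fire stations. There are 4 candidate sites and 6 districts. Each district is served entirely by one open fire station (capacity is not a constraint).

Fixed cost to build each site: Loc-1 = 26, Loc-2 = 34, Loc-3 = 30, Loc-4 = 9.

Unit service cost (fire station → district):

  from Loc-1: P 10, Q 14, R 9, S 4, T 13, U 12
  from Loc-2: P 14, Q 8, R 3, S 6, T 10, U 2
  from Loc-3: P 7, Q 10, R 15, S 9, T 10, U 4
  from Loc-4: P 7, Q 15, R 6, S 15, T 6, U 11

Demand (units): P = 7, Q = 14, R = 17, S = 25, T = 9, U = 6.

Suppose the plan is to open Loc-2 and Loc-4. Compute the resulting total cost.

Each district is assigned to its cheapest site among the open ones.
{Loc-2, Loc-4}: P→Loc-4 7·7=49, Q→Loc-2 8·14=112, R→Loc-2 3·17=51, S→Loc-2 6·25=150, T→Loc-4 6·9=54, U→Loc-2 2·6=12. Service 428; fixed 43; total 471.

Total cost: 471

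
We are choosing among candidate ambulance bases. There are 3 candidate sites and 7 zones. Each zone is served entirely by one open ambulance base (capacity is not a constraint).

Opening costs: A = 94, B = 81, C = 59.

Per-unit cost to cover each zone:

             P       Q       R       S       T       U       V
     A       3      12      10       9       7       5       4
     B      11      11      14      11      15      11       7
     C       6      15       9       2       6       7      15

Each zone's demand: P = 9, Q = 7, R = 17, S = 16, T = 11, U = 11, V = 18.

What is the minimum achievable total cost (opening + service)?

Minimum total cost: 642

For any fixed open set, each zone goes to its cheapest open site; total = fixed + service.
{A, C}: P→A 3·9=27, Q→A 12·7=84, R→C 9·17=153, S→C 2·16=32, T→C 6·11=66, U→A 5·11=55, V→A 4·18=72. Service 489; fixed 153; total 642.
{A, B, C}: P→A 3·9=27, Q→B 11·7=77, R→C 9·17=153, S→C 2·16=32, T→C 6·11=66, U→A 5·11=55, V→A 4·18=72. Service 482; fixed 234; total 716.
{A}: P→A 3·9=27, Q→A 12·7=84, R→A 10·17=170, S→A 9·16=144, T→A 7·11=77, U→A 5·11=55, V→A 4·18=72. Service 629; fixed 94; total 723.
{C}: service 757 + fixed 59 = 816
No other subset beats 642.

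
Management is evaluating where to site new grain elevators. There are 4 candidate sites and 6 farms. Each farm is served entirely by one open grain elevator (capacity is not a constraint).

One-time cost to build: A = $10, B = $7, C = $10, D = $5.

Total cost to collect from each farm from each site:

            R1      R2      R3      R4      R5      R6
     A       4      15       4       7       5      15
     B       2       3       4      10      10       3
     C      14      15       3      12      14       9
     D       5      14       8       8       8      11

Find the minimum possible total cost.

For any fixed open set, each farm goes to its cheapest open site; total = fixed + service.
{B}: R1→B 2, R2→B 3, R3→B 4, R4→B 10, R5→B 10, R6→B 3. Service 32; fixed 7; total 39.
{B, D}: R1→B 2, R2→B 3, R3→B 4, R4→D 8, R5→D 8, R6→B 3. Service 28; fixed 12; total 40.
{A, B}: R1→B 2, R2→B 3, R3→A 4, R4→A 7, R5→A 5, R6→B 3. Service 24; fixed 17; total 41.
{A, B, C, D}: service 23 + fixed 32 = 55
No other subset beats 39.

Minimum total cost: 39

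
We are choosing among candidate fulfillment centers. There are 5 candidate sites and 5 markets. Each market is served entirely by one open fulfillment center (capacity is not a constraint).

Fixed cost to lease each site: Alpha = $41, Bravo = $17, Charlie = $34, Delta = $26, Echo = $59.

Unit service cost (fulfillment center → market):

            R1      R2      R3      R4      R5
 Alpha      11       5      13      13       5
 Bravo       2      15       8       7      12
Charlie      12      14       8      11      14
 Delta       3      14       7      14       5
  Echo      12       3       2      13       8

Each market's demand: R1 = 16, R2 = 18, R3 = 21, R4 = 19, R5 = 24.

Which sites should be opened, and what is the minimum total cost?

Open Bravo, Delta and Echo; minimum total cost 483.

For any fixed open set, each market goes to its cheapest open site; total = fixed + service.
{Bravo, Delta, Echo}: R1→Bravo 2·16=32, R2→Echo 3·18=54, R3→Echo 2·21=42, R4→Bravo 7·19=133, R5→Delta 5·24=120. Service 381; fixed 102; total 483.
{Alpha, Bravo, Echo}: service 381 + fixed 117 = 498
{Bravo, Charlie, Delta, Echo}: R1→Bravo 2·16=32, R2→Echo 3·18=54, R3→Echo 2·21=42, R4→Bravo 7·19=133, R5→Delta 5·24=120. Service 381; fixed 136; total 517.
{Alpha, Bravo, Charlie, Delta, Echo}: R1→Bravo 2·16=32, R2→Echo 3·18=54, R3→Echo 2·21=42, R4→Bravo 7·19=133, R5→Alpha 5·24=120. Service 381; fixed 177; total 558.
No other subset beats 483.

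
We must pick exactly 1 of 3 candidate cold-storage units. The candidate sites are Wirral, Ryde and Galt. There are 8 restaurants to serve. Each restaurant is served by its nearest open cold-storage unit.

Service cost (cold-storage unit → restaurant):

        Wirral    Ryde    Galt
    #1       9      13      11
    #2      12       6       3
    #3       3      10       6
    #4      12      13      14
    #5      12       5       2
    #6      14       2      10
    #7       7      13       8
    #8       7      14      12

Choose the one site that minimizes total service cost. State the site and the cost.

Choose Galt only; total service cost 66.

With exactly 1 open, each restaurant uses its cheapest among the chosen.
{Galt}: #1→Galt 11, #2→Galt 3, #3→Galt 6, #4→Galt 14, #5→Galt 2, #6→Galt 10, #7→Galt 8, #8→Galt 12. Service cost 66.
{Wirral}: service cost 76
{Ryde}: service cost 76
Among all 3 size-1 choices, {Galt} is lowest.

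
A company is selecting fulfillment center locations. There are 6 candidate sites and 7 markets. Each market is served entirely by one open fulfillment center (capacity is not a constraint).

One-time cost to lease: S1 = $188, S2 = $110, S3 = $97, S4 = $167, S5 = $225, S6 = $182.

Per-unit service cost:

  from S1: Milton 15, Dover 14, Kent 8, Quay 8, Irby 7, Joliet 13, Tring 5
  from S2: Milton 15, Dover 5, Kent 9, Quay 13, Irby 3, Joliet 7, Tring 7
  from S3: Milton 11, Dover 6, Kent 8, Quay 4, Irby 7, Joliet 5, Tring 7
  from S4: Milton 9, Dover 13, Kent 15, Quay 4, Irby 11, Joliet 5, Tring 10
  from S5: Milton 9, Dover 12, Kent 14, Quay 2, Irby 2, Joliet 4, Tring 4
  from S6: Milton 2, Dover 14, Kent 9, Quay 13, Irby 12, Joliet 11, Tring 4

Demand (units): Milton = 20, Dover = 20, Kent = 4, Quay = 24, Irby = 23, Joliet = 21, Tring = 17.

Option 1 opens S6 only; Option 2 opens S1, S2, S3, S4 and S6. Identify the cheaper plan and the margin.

Option 2 is cheaper by 171.

Option 1: {S6}: Milton→S6 2·20=40, Dover→S6 14·20=280, Kent→S6 9·4=36, Quay→S6 13·24=312, Irby→S6 12·23=276, Joliet→S6 11·21=231, Tring→S6 4·17=68. Service 1243; fixed 182; total 1425.
Option 2: {S1, S2, S3, S4, S6}: Milton→S6 2·20=40, Dover→S2 5·20=100, Kent→S1 8·4=32, Quay→S3 4·24=96, Irby→S2 3·23=69, Joliet→S3 5·21=105, Tring→S6 4·17=68. Service 510; fixed 744; total 1254.
Difference: |1425 − 1254| = 171.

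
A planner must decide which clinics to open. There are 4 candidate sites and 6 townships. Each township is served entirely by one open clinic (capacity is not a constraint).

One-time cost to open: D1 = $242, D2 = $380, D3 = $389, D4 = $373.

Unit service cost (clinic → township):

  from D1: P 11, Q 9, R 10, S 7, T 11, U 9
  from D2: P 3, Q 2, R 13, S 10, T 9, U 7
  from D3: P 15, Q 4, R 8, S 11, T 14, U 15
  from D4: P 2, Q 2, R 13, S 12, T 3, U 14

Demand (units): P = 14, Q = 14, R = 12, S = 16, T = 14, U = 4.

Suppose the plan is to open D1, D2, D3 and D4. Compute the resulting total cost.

Each township is assigned to its cheapest site among the open ones.
{D1, D2, D3, D4}: P→D4 2·14=28, Q→D2 2·14=28, R→D3 8·12=96, S→D1 7·16=112, T→D4 3·14=42, U→D2 7·4=28. Service 334; fixed 1384; total 1718.

Total cost: 1718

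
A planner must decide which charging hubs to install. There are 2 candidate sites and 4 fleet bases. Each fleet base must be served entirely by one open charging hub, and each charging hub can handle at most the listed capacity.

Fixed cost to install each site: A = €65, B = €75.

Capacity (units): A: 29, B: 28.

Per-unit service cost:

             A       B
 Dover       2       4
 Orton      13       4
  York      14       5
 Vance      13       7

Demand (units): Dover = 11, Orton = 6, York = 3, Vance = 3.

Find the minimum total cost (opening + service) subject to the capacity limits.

Open {B}: Dover→B 4·11=44, Orton→B 4·6=24, York→B 5·3=15, Vance→B 7·3=21.
Loads: B carries 23/28. Service 104; fixed 75; total 179.
Next best feasible plan costs 222.

Minimum total cost: 179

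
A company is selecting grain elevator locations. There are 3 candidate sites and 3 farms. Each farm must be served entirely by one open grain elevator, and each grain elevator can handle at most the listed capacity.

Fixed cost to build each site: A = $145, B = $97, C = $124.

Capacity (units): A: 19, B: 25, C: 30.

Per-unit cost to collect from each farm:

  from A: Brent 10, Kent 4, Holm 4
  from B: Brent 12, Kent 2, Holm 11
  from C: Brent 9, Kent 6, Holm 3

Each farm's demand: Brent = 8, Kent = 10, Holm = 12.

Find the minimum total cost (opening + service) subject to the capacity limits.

Minimum total cost: 292

Open {C}: Brent→C 9·8=72, Kent→C 6·10=60, Holm→C 3·12=36.
Loads: C carries 30/30. Service 168; fixed 124; total 292.
Next best feasible plan costs 349.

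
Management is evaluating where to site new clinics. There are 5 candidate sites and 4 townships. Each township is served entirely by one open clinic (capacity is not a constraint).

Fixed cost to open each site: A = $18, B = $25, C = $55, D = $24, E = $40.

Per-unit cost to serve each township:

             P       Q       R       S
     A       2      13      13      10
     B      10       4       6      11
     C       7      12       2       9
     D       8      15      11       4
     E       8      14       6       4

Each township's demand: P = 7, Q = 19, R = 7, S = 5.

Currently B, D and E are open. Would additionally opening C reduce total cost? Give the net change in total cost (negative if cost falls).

No — net change +20 (cost rises by 20).

Current service cost with {B, D, E}: 194.
Adding C: each township re-picks its cheapest; new service cost 159, saving 35.
Extra fixed cost: 55. Net change = 55 − 35 = 20.
(Totals: 283 → 303.)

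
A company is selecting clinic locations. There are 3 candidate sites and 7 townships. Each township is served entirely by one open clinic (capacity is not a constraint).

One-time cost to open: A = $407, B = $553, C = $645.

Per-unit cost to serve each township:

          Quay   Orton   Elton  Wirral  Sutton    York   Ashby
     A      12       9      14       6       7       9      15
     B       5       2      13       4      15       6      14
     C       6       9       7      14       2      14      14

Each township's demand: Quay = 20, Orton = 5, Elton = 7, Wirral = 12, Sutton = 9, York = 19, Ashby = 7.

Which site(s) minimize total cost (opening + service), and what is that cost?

Open B only; minimum total cost 1149.

For any fixed open set, each township goes to its cheapest open site; total = fixed + service.
{B}: Quay→B 5·20=100, Orton→B 2·5=10, Elton→B 13·7=91, Wirral→B 4·12=48, Sutton→B 15·9=135, York→B 6·19=114, Ashby→B 14·7=98. Service 596; fixed 553; total 1149.
{A}: service 794 + fixed 407 = 1201
{C}: service 764 + fixed 645 = 1409
{A, B, C}: service 437 + fixed 1605 = 2042
No other subset beats 1149.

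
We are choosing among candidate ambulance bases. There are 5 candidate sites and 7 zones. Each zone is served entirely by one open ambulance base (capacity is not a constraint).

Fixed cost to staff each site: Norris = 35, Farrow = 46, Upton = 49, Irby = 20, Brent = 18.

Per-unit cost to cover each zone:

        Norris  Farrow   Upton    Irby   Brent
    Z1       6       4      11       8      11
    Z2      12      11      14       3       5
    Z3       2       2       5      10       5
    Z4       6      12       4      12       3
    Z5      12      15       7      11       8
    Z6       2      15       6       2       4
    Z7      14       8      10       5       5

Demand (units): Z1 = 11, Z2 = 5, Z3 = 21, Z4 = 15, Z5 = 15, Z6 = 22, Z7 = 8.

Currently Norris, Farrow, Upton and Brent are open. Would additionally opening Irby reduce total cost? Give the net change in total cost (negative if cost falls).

Current service cost with {Norris, Farrow, Upton, Brent}: 345.
Adding Irby: each zone re-picks its cheapest; new service cost 335, saving 10.
Extra fixed cost: 20. Net change = 20 − 10 = 10.
(Totals: 493 → 503.)

No — net change +10 (cost rises by 10).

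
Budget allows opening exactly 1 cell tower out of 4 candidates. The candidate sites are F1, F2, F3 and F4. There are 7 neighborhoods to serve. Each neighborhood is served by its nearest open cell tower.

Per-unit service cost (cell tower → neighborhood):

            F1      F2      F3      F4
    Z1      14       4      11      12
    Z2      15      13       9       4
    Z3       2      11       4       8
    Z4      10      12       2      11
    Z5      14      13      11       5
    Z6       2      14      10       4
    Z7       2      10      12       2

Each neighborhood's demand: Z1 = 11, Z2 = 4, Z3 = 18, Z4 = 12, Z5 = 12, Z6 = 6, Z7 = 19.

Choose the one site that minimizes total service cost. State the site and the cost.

With exactly 1 open, each neighborhood uses its cheapest among the chosen.
{F4}: Z1→F4 12·11=132, Z2→F4 4·4=16, Z3→F4 8·18=144, Z4→F4 11·12=132, Z5→F4 5·12=60, Z6→F4 4·6=24, Z7→F4 2·19=38. Service cost 546.
{F1}: service cost 588
{F3}: service cost 673
Among all 4 size-1 choices, {F4} is lowest.

Choose F4 only; total service cost 546.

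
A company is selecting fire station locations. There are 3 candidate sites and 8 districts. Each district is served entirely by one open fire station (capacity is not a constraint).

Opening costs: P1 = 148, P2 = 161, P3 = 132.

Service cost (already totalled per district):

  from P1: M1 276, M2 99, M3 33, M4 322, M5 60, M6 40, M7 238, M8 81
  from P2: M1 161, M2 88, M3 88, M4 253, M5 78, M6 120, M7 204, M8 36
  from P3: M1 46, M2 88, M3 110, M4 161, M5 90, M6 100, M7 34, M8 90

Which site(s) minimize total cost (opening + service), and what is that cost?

Open P1 and P3; minimum total cost 823.

For any fixed open set, each district goes to its cheapest open site; total = fixed + service.
{P1, P3}: M1→P3 46, M2→P3 88, M3→P1 33, M4→P3 161, M5→P1 60, M6→P1 40, M7→P3 34, M8→P1 81. Service 543; fixed 280; total 823.
{P3}: M1→P3 46, M2→P3 88, M3→P3 110, M4→P3 161, M5→P3 90, M6→P3 100, M7→P3 34, M8→P3 90. Service 719; fixed 132; total 851.
{P2, P3}: service 631 + fixed 293 = 924
{P1, P2, P3}: service 498 + fixed 441 = 939
No other subset beats 823.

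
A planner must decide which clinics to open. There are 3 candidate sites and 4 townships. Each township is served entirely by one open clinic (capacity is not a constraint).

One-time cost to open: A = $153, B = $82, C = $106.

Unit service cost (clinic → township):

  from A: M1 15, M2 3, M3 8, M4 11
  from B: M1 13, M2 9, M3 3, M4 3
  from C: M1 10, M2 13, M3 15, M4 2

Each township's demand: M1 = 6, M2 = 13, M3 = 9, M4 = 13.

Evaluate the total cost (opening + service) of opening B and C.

Total cost: 418

Each township is assigned to its cheapest site among the open ones.
{B, C}: M1→C 10·6=60, M2→B 9·13=117, M3→B 3·9=27, M4→C 2·13=26. Service 230; fixed 188; total 418.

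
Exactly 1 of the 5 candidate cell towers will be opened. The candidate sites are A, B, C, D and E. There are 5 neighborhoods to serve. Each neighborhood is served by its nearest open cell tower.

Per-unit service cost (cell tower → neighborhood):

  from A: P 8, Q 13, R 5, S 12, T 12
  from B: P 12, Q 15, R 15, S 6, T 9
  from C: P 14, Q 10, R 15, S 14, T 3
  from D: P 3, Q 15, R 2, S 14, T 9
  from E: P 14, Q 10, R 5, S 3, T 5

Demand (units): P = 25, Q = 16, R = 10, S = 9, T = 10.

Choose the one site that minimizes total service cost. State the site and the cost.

With exactly 1 open, each neighborhood uses its cheapest among the chosen.
{D}: P→D 3·25=75, Q→D 15·16=240, R→D 2·10=20, S→D 14·9=126, T→D 9·10=90. Service cost 551.
{E}: service cost 637
{A}: service cost 686
Among all 5 size-1 choices, {D} is lowest.

Choose D only; total service cost 551.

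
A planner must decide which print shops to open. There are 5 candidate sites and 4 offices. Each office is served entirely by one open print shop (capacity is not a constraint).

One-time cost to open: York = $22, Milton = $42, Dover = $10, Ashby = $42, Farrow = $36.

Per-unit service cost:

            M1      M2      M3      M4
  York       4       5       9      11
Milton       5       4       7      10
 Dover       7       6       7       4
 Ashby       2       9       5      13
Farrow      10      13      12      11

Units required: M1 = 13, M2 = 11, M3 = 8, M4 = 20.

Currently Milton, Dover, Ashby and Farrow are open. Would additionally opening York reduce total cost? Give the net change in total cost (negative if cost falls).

Current service cost with {Milton, Dover, Ashby, Farrow}: 190.
Adding York: each office re-picks its cheapest; new service cost 190, saving 0.
Extra fixed cost: 22. Net change = 22 − 0 = 22.
(Totals: 320 → 342.)

No — net change +22 (cost rises by 22).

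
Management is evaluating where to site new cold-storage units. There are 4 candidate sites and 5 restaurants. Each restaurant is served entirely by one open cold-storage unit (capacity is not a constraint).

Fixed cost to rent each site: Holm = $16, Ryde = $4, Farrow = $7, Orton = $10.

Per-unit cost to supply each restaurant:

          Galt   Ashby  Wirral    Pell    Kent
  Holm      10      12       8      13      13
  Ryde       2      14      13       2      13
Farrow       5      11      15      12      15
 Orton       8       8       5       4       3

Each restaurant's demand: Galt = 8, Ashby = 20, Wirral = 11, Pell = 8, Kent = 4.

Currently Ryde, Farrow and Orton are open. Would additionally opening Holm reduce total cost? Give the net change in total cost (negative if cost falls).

Current service cost with {Ryde, Farrow, Orton}: 259.
Adding Holm: each restaurant re-picks its cheapest; new service cost 259, saving 0.
Extra fixed cost: 16. Net change = 16 − 0 = 16.
(Totals: 280 → 296.)

No — net change +16 (cost rises by 16).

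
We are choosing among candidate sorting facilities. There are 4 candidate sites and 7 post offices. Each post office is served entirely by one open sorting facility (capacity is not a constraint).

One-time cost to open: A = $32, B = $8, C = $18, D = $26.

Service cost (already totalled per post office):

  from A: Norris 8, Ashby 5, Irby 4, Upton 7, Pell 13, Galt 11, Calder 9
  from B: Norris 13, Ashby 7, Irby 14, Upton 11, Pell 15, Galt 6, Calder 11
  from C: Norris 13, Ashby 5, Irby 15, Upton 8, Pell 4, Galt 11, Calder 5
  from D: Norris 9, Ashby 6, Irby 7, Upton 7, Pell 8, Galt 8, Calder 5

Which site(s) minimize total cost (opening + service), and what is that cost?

Open D only; minimum total cost 76.

For any fixed open set, each post office goes to its cheapest open site; total = fixed + service.
{D}: Norris→D 9, Ashby→D 6, Irby→D 7, Upton→D 7, Pell→D 8, Galt→D 8, Calder→D 5. Service 50; fixed 26; total 76.
{C}: service 61 + fixed 18 = 79
{B, C}: service 55 + fixed 26 = 81
{A, B, C, D}: Norris→A 8, Ashby→A 5, Irby→A 4, Upton→A 7, Pell→C 4, Galt→B 6, Calder→C 5. Service 39; fixed 84; total 123.
No other subset beats 76.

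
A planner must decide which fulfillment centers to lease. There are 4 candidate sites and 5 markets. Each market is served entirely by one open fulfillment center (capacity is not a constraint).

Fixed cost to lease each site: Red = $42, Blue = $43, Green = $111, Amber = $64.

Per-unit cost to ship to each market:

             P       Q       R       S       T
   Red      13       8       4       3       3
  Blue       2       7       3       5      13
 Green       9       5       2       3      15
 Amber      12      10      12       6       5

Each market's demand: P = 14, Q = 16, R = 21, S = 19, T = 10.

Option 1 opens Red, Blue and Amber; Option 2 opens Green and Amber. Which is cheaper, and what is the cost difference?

Option 1 is cheaper by 91.

Option 1: {Red, Blue, Amber}: P→Blue 2·14=28, Q→Blue 7·16=112, R→Blue 3·21=63, S→Red 3·19=57, T→Red 3·10=30. Service 290; fixed 149; total 439.
Option 2: {Green, Amber}: P→Green 9·14=126, Q→Green 5·16=80, R→Green 2·21=42, S→Green 3·19=57, T→Amber 5·10=50. Service 355; fixed 175; total 530.
Difference: |439 − 530| = 91.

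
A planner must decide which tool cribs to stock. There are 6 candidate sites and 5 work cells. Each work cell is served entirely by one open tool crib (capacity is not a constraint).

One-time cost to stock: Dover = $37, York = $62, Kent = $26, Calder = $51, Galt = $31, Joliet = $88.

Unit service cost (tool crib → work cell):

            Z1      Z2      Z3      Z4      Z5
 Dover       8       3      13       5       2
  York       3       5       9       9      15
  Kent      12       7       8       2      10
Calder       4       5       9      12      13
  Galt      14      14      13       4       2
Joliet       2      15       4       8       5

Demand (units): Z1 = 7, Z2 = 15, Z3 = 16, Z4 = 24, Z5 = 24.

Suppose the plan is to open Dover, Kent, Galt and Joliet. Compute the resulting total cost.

Each work cell is assigned to its cheapest site among the open ones.
{Dover, Kent, Galt, Joliet}: Z1→Joliet 2·7=14, Z2→Dover 3·15=45, Z3→Joliet 4·16=64, Z4→Kent 2·24=48, Z5→Dover 2·24=48. Service 219; fixed 182; total 401.

Total cost: 401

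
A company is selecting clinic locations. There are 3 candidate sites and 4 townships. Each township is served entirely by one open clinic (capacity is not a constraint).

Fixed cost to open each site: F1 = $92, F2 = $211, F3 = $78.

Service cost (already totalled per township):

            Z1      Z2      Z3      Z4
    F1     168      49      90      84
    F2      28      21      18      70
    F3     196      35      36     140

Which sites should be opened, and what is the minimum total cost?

Open F2 only; minimum total cost 348.

For any fixed open set, each township goes to its cheapest open site; total = fixed + service.
{F2}: Z1→F2 28, Z2→F2 21, Z3→F2 18, Z4→F2 70. Service 137; fixed 211; total 348.
{F2, F3}: service 137 + fixed 289 = 426
{F1, F2}: service 137 + fixed 303 = 440
{F1, F2, F3}: service 137 + fixed 381 = 518
(All 7 nonempty subsets were checked; F2 only is lowest.)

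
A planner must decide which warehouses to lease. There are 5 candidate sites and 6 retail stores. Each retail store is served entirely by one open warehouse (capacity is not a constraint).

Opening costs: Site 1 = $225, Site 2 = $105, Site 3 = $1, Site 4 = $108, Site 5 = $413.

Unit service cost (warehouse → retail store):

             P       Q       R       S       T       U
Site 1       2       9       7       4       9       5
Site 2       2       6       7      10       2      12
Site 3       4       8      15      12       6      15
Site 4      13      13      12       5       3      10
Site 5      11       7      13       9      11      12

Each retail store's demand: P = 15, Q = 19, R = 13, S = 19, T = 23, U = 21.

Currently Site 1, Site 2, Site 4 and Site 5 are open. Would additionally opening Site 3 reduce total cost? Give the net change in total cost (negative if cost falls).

No — net change +1 (cost rises by 1).

Current service cost with {Site 1, Site 2, Site 4, Site 5}: 462.
Adding Site 3: each retail store re-picks its cheapest; new service cost 462, saving 0.
Extra fixed cost: 1. Net change = 1 − 0 = 1.
(Totals: 1313 → 1314.)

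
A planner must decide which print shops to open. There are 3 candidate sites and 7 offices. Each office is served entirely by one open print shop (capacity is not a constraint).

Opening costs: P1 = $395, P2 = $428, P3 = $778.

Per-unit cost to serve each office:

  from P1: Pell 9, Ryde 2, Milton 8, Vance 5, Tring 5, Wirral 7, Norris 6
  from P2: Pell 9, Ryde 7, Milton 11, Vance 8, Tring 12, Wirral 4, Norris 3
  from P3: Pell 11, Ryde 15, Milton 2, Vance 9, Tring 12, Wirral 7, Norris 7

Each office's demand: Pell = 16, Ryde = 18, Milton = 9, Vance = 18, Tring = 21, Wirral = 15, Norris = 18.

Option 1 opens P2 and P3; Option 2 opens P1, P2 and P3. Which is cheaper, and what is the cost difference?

Option 1 is cheaper by 104.

Option 1: {P2, P3}: Pell→P2 9·16=144, Ryde→P2 7·18=126, Milton→P3 2·9=18, Vance→P2 8·18=144, Tring→P2 12·21=252, Wirral→P2 4·15=60, Norris→P2 3·18=54. Service 798; fixed 1206; total 2004.
Option 2: {P1, P2, P3}: Pell→P1 9·16=144, Ryde→P1 2·18=36, Milton→P3 2·9=18, Vance→P1 5·18=90, Tring→P1 5·21=105, Wirral→P2 4·15=60, Norris→P2 3·18=54. Service 507; fixed 1601; total 2108.
Difference: |2004 − 2108| = 104.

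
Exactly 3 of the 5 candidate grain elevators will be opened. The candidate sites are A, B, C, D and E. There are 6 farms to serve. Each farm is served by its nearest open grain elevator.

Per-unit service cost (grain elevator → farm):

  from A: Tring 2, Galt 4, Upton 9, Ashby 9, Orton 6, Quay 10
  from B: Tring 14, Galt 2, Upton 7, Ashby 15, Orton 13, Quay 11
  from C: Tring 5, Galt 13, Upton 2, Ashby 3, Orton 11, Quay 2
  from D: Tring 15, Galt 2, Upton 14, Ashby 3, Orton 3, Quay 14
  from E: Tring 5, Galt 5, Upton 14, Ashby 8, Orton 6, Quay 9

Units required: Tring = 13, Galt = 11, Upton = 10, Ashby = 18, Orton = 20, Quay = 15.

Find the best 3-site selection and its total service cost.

Choose A, C and D; total service cost 212.

With exactly 3 open, each farm uses its cheapest among the chosen.
{A, C, D}: Tring→A 2·13=26, Galt→D 2·11=22, Upton→C 2·10=20, Ashby→C 3·18=54, Orton→D 3·20=60, Quay→C 2·15=30. Service cost 212.
{B, C, D}: service cost 251
{C, D, E}: service cost 251
Among all 10 size-3 choices, {A, C, D} is lowest.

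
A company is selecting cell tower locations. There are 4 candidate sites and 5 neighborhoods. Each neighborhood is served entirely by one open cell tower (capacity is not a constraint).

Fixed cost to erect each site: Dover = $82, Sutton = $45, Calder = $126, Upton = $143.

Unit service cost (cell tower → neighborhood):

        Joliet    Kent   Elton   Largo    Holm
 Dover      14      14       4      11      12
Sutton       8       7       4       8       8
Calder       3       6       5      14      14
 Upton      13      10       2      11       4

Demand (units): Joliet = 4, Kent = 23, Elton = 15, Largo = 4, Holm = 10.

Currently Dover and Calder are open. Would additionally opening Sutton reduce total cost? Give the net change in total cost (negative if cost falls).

Current service cost with {Dover, Calder}: 374.
Adding Sutton: each neighborhood re-picks its cheapest; new service cost 322, saving 52.
Extra fixed cost: 45. Net change = 45 − 52 = -7.
(Totals: 582 → 575.)

Yes — net change −7 (cost falls by 7).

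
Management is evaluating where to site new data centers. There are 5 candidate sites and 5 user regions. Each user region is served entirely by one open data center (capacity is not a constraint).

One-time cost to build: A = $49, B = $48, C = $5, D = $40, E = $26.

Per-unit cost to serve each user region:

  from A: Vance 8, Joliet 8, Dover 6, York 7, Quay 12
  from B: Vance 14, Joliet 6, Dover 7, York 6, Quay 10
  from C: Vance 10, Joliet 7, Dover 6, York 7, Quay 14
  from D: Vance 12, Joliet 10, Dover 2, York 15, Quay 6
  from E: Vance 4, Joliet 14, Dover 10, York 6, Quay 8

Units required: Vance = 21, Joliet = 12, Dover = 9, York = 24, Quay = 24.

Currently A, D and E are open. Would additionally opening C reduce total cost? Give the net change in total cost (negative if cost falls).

Yes — net change −7 (cost falls by 7).

Current service cost with {A, D, E}: 486.
Adding C: each user region re-picks its cheapest; new service cost 474, saving 12.
Extra fixed cost: 5. Net change = 5 − 12 = -7.
(Totals: 601 → 594.)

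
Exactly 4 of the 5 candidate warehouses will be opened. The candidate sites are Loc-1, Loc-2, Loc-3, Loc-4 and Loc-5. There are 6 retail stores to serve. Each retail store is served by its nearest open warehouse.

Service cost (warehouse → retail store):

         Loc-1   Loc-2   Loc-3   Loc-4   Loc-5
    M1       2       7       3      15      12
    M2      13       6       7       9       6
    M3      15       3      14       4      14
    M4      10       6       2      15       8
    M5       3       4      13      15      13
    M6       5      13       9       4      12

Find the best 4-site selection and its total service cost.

Choose Loc-1, Loc-2, Loc-3 and Loc-4; total service cost 20.

With exactly 4 open, each retail store uses its cheapest among the chosen.
{Loc-1, Loc-2, Loc-3, Loc-4}: M1→Loc-1 2, M2→Loc-2 6, M3→Loc-2 3, M4→Loc-3 2, M5→Loc-1 3, M6→Loc-4 4. Service cost 20.
{Loc-1, Loc-2, Loc-3, Loc-5}: service cost 21
{Loc-1, Loc-3, Loc-4, Loc-5}: service cost 21
Among all 5 size-4 choices, {Loc-1, Loc-2, Loc-3, Loc-4} is lowest.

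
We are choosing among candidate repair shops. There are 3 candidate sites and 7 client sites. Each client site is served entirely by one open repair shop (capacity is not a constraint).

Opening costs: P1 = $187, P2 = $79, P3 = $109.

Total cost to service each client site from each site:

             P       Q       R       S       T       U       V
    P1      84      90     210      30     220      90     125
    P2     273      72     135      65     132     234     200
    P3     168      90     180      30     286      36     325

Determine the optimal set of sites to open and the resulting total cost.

For any fixed open set, each client site goes to its cheapest open site; total = fixed + service.
{P1, P2}: P→P1 84, Q→P2 72, R→P2 135, S→P1 30, T→P2 132, U→P1 90, V→P1 125. Service 668; fixed 266; total 934.
{P2, P3}: service 773 + fixed 188 = 961
{P1, P2, P3}: service 614 + fixed 375 = 989
{P2}: P→P2 273, Q→P2 72, R→P2 135, S→P2 65, T→P2 132, U→P2 234, V→P2 200. Service 1111; fixed 79; total 1190.
No other subset beats 934.

Open P1 and P2; minimum total cost 934.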